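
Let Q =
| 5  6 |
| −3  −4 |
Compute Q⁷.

tr Q = 1 and det Q = −2, so the characteristic polynomial is λ² − (1)λ + (−2) with roots −1 and 2.
Eigenvectors give P = [[−1, −2], [1, 1]] with P⁻¹ = [[1, 2], [−1, −1]], and Q = P·diag(−1, 2)·P⁻¹.
Then Q⁷ = P·diag(−1, 128)·P⁻¹ = [[1, −256], [−1, 128]] · [[1, 2], [−1, −1]] = [[257, 258], [−129, −130]].

[[257, 258], [−129, −130]]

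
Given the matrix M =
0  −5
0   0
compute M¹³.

[[0, 0], [0, 0]]

M is strictly triangular, hence nilpotent: M² = 0, so M¹³ = 0.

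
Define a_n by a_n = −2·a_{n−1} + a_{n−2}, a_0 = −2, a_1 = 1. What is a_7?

With companion matrix B = [[−2, 1], [1, 0]], [a_n, a_{n−1}]ᵀ = B·[a_{n−1}, a_{n−2}]ᵀ, so [a_7, a_6]ᵀ = B⁶·[a_1, a_0]ᵀ.
B⁶ = [[169, −70], [−70, 29]], giving [a_7, a_6]ᵀ = [[309], [−128]].

309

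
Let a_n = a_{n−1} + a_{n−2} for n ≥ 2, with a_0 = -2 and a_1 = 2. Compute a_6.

6

With companion matrix B = [[1, 1], [1, 0]], [a_n, a_{n−1}]ᵀ = B·[a_{n−1}, a_{n−2}]ᵀ, so [a_6, a_5]ᵀ = B⁵·[a_1, a_0]ᵀ.
B⁵ = [[8, 5], [5, 3]], giving [a_6, a_5]ᵀ = [[6], [4]].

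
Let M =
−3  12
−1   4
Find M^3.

[[−3, 12], [−1, 4]]

M² = M (a projection; rank 1, trace 1), so M^3 = M.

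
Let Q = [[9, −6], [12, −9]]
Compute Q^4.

[[81, 0], [0, 81]]

tr Q = 0 and det Q = −9, so the characteristic polynomial is λ² − (0)λ + (−9) with roots 3 and −3.
Eigenvectors give P = [[1, −1], [1, −2]] with P⁻¹ = [[2, −1], [1, −1]], and Q = P·diag(3, −3)·P⁻¹.
Then Q^4 = P·diag(81, 81)·P⁻¹ = [[81, −81], [81, −162]] · [[2, −1], [1, −1]] = [[81, 0], [0, 81]].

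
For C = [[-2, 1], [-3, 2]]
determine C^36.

[[1, 0], [0, 1]]

C² = I (check: tr C = 0 and det C = -1), so C^36 = I since 36 is even.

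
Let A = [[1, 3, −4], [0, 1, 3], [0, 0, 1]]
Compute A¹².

[[1, 36, 546], [0, 1, 36], [0, 0, 1]]

A = I + N where N = [[0, 3, −4], [0, 0, 3], [0, 0, 0]] is strictly upper-triangular, so N³ = 0.
(I + N)¹² = I + 12·N + 66·N² = [[1, 36, 546], [0, 1, 36], [0, 0, 1]].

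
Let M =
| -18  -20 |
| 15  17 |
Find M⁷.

tr M = -1 and det M = -6, so the characteristic polynomial is λ² − (-1)λ + (-6) with roots 2 and -3.
Eigenvectors give P = [[-1, 4], [1, -3]] with P⁻¹ = [[3, 4], [1, 1]], and M = P·diag(2, -3)·P⁻¹.
Then M⁷ = P·diag(128, -2187)·P⁻¹ = [[-128, -8748], [128, 6561]] · [[3, 4], [1, 1]] = [[-9132, -9260], [6945, 7073]].

[[-9132, -9260], [6945, 7073]]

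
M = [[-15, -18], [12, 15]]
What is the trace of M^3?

tr M = 0 and det M = -9, so the characteristic polynomial is λ² − (0)λ + (-9) with roots 3 and -3.
Eigenvectors give P = [[1, 3], [-1, -2]] with P⁻¹ = [[-2, -3], [1, 1]], and M = P·diag(3, -3)·P⁻¹.
Then M^3 = P·diag(27, -27)·P⁻¹ = [[27, -81], [-27, 54]] · [[-2, -3], [1, 1]] = [[-135, -162], [108, 135]].

0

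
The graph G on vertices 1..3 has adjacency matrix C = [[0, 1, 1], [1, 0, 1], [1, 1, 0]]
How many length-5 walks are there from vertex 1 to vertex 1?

The number of length-5 walks from vertex 1 to vertex 1 is entry (1,1) of C⁵, where C is the adjacency matrix.
C² = [[2, 1, 1], [1, 2, 1], [1, 1, 2]]
C³ = [[2, 3, 3], [3, 2, 3], [3, 3, 2]]
C⁴ = [[6, 5, 5], [5, 6, 5], [5, 5, 6]]
C⁵ = [[10, 11, 11], [11, 10, 11], [11, 11, 10]]

10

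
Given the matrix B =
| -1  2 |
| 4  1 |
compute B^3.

[[-9, 18], [36, 9]]

B^2 = [[9, 0], [0, 9]]
B^3 = [[-9, 18], [36, 9]]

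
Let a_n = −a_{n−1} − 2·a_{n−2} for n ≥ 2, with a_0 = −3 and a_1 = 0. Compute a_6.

−6

With companion matrix M = [[−1, −2], [1, 0]], [a_n, a_{n−1}]ᵀ = M·[a_{n−1}, a_{n−2}]ᵀ, so [a_6, a_5]ᵀ = M⁵·[a_1, a_0]ᵀ.
M⁵ = [[−5, 2], [−1, −6]], giving [a_6, a_5]ᵀ = [[−6], [18]].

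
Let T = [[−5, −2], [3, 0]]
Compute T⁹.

[[−58025, −38342], [57513, 37830]]

tr T = −5 and det T = 6, so the characteristic polynomial is λ² − (−5)λ + (6) with roots −3 and −2.
Eigenvectors give P = [[−1, −2], [1, 3]] with P⁻¹ = [[−3, −2], [1, 1]], and T = P·diag(−3, −2)·P⁻¹.
Then T⁹ = P·diag(−19683, −512)·P⁻¹ = [[19683, 1024], [−19683, −1536]] · [[−3, −2], [1, 1]] = [[−58025, −38342], [57513, 37830]].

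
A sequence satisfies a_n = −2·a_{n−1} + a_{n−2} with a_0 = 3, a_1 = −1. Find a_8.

With companion matrix M = [[−2, 1], [1, 0]], [a_n, a_{n−1}]ᵀ = M·[a_{n−1}, a_{n−2}]ᵀ, so [a_8, a_7]ᵀ = M⁷·[a_1, a_0]ᵀ.
M⁷ = [[−408, 169], [169, −70]], giving [a_8, a_7]ᵀ = [[915], [−379]].

915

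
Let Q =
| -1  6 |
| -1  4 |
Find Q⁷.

tr Q = 3 and det Q = 2, so the characteristic polynomial is λ² − (3)λ + (2) with roots 2 and 1.
Eigenvectors give P = [[2, 3], [1, 1]] with P⁻¹ = [[-1, 3], [1, -2]], and Q = P·diag(2, 1)·P⁻¹.
Then Q⁷ = P·diag(128, 1)·P⁻¹ = [[256, 3], [128, 1]] · [[-1, 3], [1, -2]] = [[-253, 762], [-127, 382]].

[[-253, 762], [-127, 382]]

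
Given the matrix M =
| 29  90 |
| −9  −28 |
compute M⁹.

tr M = 1 and det M = −2, so the characteristic polynomial is λ² − (1)λ + (−2) with roots 2 and −1.
Eigenvectors give P = [[10, 3], [−3, −1]] with P⁻¹ = [[1, 3], [−3, −10]], and M = P·diag(2, −1)·P⁻¹.
Then M⁹ = P·diag(512, −1)·P⁻¹ = [[5120, −3], [−1536, 1]] · [[1, 3], [−3, −10]] = [[5129, 15390], [−1539, −4618]].

[[5129, 15390], [−1539, −4618]]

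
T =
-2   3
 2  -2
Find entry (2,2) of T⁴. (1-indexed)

T² = [[10, -12], [-8, 10]]
T³ = [[-44, 54], [36, -44]]
T⁴ = [[196, -240], [-160, 196]]

196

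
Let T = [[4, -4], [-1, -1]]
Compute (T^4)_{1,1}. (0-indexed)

61

T^2 = [[20, -12], [-3, 5]]
T^3 = [[92, -68], [-17, 7]]
T^4 = [[436, -300], [-75, 61]]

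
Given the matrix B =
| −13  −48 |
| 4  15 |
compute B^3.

tr B = 2 and det B = −3, so the characteristic polynomial is λ² − (2)λ + (−3) with roots −1 and 3.
Eigenvectors give P = [[4, −3], [−1, 1]] with P⁻¹ = [[1, 3], [1, 4]], and B = P·diag(−1, 3)·P⁻¹.
Then B^3 = P·diag(−1, 27)·P⁻¹ = [[−4, −81], [1, 27]] · [[1, 3], [1, 4]] = [[−85, −336], [28, 111]].

[[−85, −336], [28, 111]]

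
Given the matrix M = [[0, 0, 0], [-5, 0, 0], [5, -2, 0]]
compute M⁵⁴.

M is strictly triangular, hence nilpotent: M³ = 0, so M⁵⁴ = 0.

[[0, 0, 0], [0, 0, 0], [0, 0, 0]]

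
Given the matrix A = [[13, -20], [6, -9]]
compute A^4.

[[481, -800], [240, -399]]

tr A = 4 and det A = 3, so the characteristic polynomial is λ² − (4)λ + (3) with roots 1 and 3.
Eigenvectors give P = [[-5, 2], [-3, 1]] with P⁻¹ = [[1, -2], [3, -5]], and A = P·diag(1, 3)·P⁻¹.
Then A^4 = P·diag(1, 81)·P⁻¹ = [[-5, 162], [-3, 81]] · [[1, -2], [3, -5]] = [[481, -800], [240, -399]].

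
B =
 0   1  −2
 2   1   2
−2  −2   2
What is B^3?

[[14, 15, −6], [−6, −7, 6], [−24, −24, 8]]

B^2 = [[6, 5, −2], [−2, −1, 2], [−8, −8, 4]]
B^3 = [[14, 15, −6], [−6, −7, 6], [−24, −24, 8]]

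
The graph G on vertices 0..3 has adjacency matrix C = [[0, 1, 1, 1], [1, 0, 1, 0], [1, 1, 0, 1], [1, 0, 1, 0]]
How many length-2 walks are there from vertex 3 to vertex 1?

2

The number of length-2 walks from vertex 3 to vertex 1 is entry (3,1) of C², where C is the adjacency matrix.
C² = [[3, 1, 2, 1], [1, 2, 1, 2], [2, 1, 3, 1], [1, 2, 1, 2]]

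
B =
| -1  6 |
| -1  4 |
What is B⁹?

tr B = 3 and det B = 2, so the characteristic polynomial is λ² − (3)λ + (2) with roots 1 and 2.
Eigenvectors give P = [[3, -2], [1, -1]] with P⁻¹ = [[1, -2], [1, -3]], and B = P·diag(1, 2)·P⁻¹.
Then B⁹ = P·diag(1, 512)·P⁻¹ = [[3, -1024], [1, -512]] · [[1, -2], [1, -3]] = [[-1021, 3066], [-511, 1534]].

[[-1021, 3066], [-511, 1534]]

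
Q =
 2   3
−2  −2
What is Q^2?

[[−2, 0], [0, −2]]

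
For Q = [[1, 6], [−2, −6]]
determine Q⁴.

[[−179, −390], [130, 276]]

tr Q = −5 and det Q = 6, so the characteristic polynomial is λ² − (−5)λ + (6) with roots −2 and −3.
Eigenvectors give P = [[−2, −3], [1, 2]] with P⁻¹ = [[−2, −3], [1, 2]], and Q = P·diag(−2, −3)·P⁻¹.
Then Q⁴ = P·diag(16, 81)·P⁻¹ = [[−32, −243], [16, 162]] · [[−2, −3], [1, 2]] = [[−179, −390], [130, 276]].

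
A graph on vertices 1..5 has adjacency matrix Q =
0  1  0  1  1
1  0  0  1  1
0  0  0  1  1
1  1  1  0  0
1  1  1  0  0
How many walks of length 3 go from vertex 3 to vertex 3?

The number of length-3 walks from vertex 3 to vertex 3 is entry (3,3) of Q³, where Q is the adjacency matrix.
Q² = [[3, 2, 2, 1, 1], [2, 3, 2, 1, 1], [2, 2, 2, 0, 0], [1, 1, 0, 3, 3], [1, 1, 0, 3, 3]]
Q³ = [[4, 5, 2, 7, 7], [5, 4, 2, 7, 7], [2, 2, 0, 6, 6], [7, 7, 6, 2, 2], [7, 7, 6, 2, 2]]

0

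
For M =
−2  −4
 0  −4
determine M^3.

M^2 = [[4, 24], [0, 16]]
M^3 = [[−8, −112], [0, −64]]

[[−8, −112], [0, −64]]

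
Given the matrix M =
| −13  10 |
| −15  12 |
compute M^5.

tr M = −1 and det M = −6, so the characteristic polynomial is λ² − (−1)λ + (−6) with roots 2 and −3.
Eigenvectors give P = [[−2, 1], [−3, 1]] with P⁻¹ = [[1, −1], [3, −2]], and M = P·diag(2, −3)·P⁻¹.
Then M^5 = P·diag(32, −243)·P⁻¹ = [[−64, −243], [−96, −243]] · [[1, −1], [3, −2]] = [[−793, 550], [−825, 582]].

[[−793, 550], [−825, 582]]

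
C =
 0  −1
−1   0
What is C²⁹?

C² = I (check: tr C = 0 and det C = −1), so C²⁹ = C since 29 is odd.

[[0, −1], [−1, 0]]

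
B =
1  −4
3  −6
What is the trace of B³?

−35

tr B = −5 and det B = 6, so the characteristic polynomial is λ² − (−5)λ + (6) with roots −3 and −2.
Eigenvectors give P = [[1, 4], [1, 3]] with P⁻¹ = [[−3, 4], [1, −1]], and B = P·diag(−3, −2)·P⁻¹.
Then B³ = P·diag(−27, −8)·P⁻¹ = [[−27, −32], [−27, −24]] · [[−3, 4], [1, −1]] = [[49, −76], [57, −84]].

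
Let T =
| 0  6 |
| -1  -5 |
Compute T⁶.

tr T = -5 and det T = 6, so the characteristic polynomial is λ² − (-5)λ + (6) with roots -2 and -3.
Eigenvectors give P = [[-3, 2], [1, -1]] with P⁻¹ = [[-1, -2], [-1, -3]], and T = P·diag(-2, -3)·P⁻¹.
Then T⁶ = P·diag(64, 729)·P⁻¹ = [[-192, 1458], [64, -729]] · [[-1, -2], [-1, -3]] = [[-1266, -3990], [665, 2059]].

[[-1266, -3990], [665, 2059]]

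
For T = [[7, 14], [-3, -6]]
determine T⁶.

T² = T (a projection; rank 1, trace 1), so T⁶ = T.

[[7, 14], [-3, -6]]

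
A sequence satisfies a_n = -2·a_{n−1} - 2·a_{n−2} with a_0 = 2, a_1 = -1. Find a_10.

-32

With companion matrix Q = [[-2, -2], [1, 0]], [a_n, a_{n−1}]ᵀ = Q·[a_{n−1}, a_{n−2}]ᵀ, so [a_10, a_9]ᵀ = Q⁹·[a_1, a_0]ᵀ.
Q⁹ = [[-32, -32], [16, 0]], giving [a_10, a_9]ᵀ = [[-32], [-16]].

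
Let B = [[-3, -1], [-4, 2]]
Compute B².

[[13, 1], [4, 8]]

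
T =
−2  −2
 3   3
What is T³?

T² = T (a projection; rank 1, trace 1), so T³ = T.

[[−2, −2], [3, 3]]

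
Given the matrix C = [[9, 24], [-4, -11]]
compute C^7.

[[4377, 13128], [-2188, -6563]]

tr C = -2 and det C = -3, so the characteristic polynomial is λ² − (-2)λ + (-3) with roots 1 and -3.
Eigenvectors give P = [[-3, -2], [1, 1]] with P⁻¹ = [[-1, -2], [1, 3]], and C = P·diag(1, -3)·P⁻¹.
Then C^7 = P·diag(1, -2187)·P⁻¹ = [[-3, 4374], [1, -2187]] · [[-1, -2], [1, 3]] = [[4377, 13128], [-2188, -6563]].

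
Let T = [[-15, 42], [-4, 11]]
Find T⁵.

tr T = -4 and det T = 3, so the characteristic polynomial is λ² − (-4)λ + (3) with roots -1 and -3.
Eigenvectors give P = [[-3, -7], [-1, -2]] with P⁻¹ = [[2, -7], [-1, 3]], and T = P·diag(-1, -3)·P⁻¹.
Then T⁵ = P·diag(-1, -243)·P⁻¹ = [[3, 1701], [1, 486]] · [[2, -7], [-1, 3]] = [[-1695, 5082], [-484, 1451]].

[[-1695, 5082], [-484, 1451]]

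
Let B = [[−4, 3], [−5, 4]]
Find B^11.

B² = I (check: tr B = 0 and det B = −1), so B^11 = B since 11 is odd.

[[−4, 3], [−5, 4]]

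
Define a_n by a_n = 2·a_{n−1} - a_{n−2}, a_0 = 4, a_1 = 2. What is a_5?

With companion matrix C = [[2, -1], [1, 0]], [a_n, a_{n−1}]ᵀ = C·[a_{n−1}, a_{n−2}]ᵀ, so [a_5, a_4]ᵀ = C⁴·[a_1, a_0]ᵀ.
C⁴ = [[5, -4], [4, -3]], giving [a_5, a_4]ᵀ = [[-6], [-4]].

-6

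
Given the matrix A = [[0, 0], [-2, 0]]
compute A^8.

A is strictly triangular, hence nilpotent: A^2 = 0, so A^8 = 0.

[[0, 0], [0, 0]]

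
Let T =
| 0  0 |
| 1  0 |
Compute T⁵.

[[0, 0], [0, 0]]

T is strictly triangular, hence nilpotent: T² = 0, so T⁵ = 0.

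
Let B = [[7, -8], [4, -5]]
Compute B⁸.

[[13121, -13120], [6560, -6559]]

tr B = 2 and det B = -3, so the characteristic polynomial is λ² − (2)λ + (-3) with roots -1 and 3.
Eigenvectors give P = [[-1, -2], [-1, -1]] with P⁻¹ = [[1, -2], [-1, 1]], and B = P·diag(-1, 3)·P⁻¹.
Then B⁸ = P·diag(1, 6561)·P⁻¹ = [[-1, -13122], [-1, -6561]] · [[1, -2], [-1, 1]] = [[13121, -13120], [6560, -6559]].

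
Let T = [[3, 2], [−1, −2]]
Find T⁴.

[[47, 18], [−9, 2]]

T² = [[7, 2], [−1, 2]]
T³ = [[19, 10], [−5, −6]]
T⁴ = [[47, 18], [−9, 2]]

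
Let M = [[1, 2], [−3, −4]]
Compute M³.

tr M = −3 and det M = 2, so the characteristic polynomial is λ² − (−3)λ + (2) with roots −1 and −2.
Eigenvectors give P = [[−1, −2], [1, 3]] with P⁻¹ = [[−3, −2], [1, 1]], and M = P·diag(−1, −2)·P⁻¹.
Then M³ = P·diag(−1, −8)·P⁻¹ = [[1, 16], [−1, −24]] · [[−3, −2], [1, 1]] = [[13, 14], [−21, −22]].

[[13, 14], [−21, −22]]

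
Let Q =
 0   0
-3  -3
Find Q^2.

[[0, 0], [9, 9]]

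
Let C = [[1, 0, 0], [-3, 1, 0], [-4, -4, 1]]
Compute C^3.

[[1, 0, 0], [-9, 1, 0], [24, -12, 1]]

C = I + N where N = [[0, 0, 0], [-3, 0, 0], [-4, -4, 0]] is strictly lower-triangular, so N^3 = 0.
(I + N)^3 = I + 3·N + 3·N^2 = [[1, 0, 0], [-9, 1, 0], [24, -12, 1]].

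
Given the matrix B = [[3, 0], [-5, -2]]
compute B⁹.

[[19683, 0], [-20195, -512]]

tr B = 1 and det B = -6, so the characteristic polynomial is λ² − (1)λ + (-6) with roots -2 and 3.
Eigenvectors give P = [[0, -1], [1, 1]] with P⁻¹ = [[1, 1], [-1, 0]], and B = P·diag(-2, 3)·P⁻¹.
Then B⁹ = P·diag(-512, 19683)·P⁻¹ = [[0, -19683], [-512, 19683]] · [[1, 1], [-1, 0]] = [[19683, 0], [-20195, -512]].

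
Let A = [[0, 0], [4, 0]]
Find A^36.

[[0, 0], [0, 0]]

A is strictly triangular, hence nilpotent: A^2 = 0, so A^36 = 0.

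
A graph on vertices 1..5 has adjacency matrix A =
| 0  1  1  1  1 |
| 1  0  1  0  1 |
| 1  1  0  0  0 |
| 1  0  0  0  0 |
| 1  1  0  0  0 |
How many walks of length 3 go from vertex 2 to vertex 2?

The number of length-3 walks from vertex 2 to vertex 2 is entry (2,2) of A³, where A is the adjacency matrix.
A² = [[4, 2, 1, 0, 1], [2, 3, 1, 1, 1], [1, 1, 2, 1, 2], [0, 1, 1, 1, 1], [1, 1, 2, 1, 2]]
A³ = [[4, 6, 6, 4, 6], [6, 4, 5, 2, 5], [6, 5, 2, 1, 2], [4, 2, 1, 0, 1], [6, 5, 2, 1, 2]]

4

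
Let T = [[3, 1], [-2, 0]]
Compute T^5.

tr T = 3 and det T = 2, so the characteristic polynomial is λ² − (3)λ + (2) with roots 1 and 2.
Eigenvectors give P = [[-1, -1], [2, 1]] with P⁻¹ = [[1, 1], [-2, -1]], and T = P·diag(1, 2)·P⁻¹.
Then T^5 = P·diag(1, 32)·P⁻¹ = [[-1, -32], [2, 32]] · [[1, 1], [-2, -1]] = [[63, 31], [-62, -30]].

[[63, 31], [-62, -30]]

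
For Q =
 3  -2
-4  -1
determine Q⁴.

[[321, -104], [-208, 113]]

Q² = [[17, -4], [-8, 9]]
Q³ = [[67, -30], [-60, 7]]
Q⁴ = [[321, -104], [-208, 113]]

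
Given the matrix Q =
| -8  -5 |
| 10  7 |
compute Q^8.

tr Q = -1 and det Q = -6, so the characteristic polynomial is λ² − (-1)λ + (-6) with roots 2 and -3.
Eigenvectors give P = [[-1, -1], [2, 1]] with P⁻¹ = [[1, 1], [-2, -1]], and Q = P·diag(2, -3)·P⁻¹.
Then Q^8 = P·diag(256, 6561)·P⁻¹ = [[-256, -6561], [512, 6561]] · [[1, 1], [-2, -1]] = [[12866, 6305], [-12610, -6049]].

[[12866, 6305], [-12610, -6049]]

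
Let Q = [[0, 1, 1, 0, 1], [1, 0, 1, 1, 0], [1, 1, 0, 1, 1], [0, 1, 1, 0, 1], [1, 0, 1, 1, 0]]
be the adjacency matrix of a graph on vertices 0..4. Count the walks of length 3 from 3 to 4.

The number of length-3 walks from vertex 3 to vertex 4 is entry (3,4) of Q³, where Q is the adjacency matrix.
Q² = [[3, 1, 2, 3, 1], [1, 3, 2, 1, 3], [2, 2, 4, 2, 2], [3, 1, 2, 3, 1], [1, 3, 2, 1, 3]]
Q³ = [[4, 8, 8, 4, 8], [8, 4, 8, 8, 4], [8, 8, 8, 8, 8], [4, 8, 8, 4, 8], [8, 4, 8, 8, 4]]

8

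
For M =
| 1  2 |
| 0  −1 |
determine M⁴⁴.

[[1, 0], [0, 1]]

M² = I (check: tr M = 0 and det M = −1), so M⁴⁴ = I since 44 is even.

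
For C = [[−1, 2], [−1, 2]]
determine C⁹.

C² = C (a projection; rank 1, trace 1), so C⁹ = C.

[[−1, 2], [−1, 2]]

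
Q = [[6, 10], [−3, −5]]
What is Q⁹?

Q² = Q (a projection; rank 1, trace 1), so Q⁹ = Q.

[[6, 10], [−3, −5]]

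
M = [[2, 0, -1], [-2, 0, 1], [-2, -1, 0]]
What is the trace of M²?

6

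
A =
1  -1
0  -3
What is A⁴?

[[1, 20], [0, 81]]

A² = [[1, 2], [0, 9]]
A³ = [[1, -7], [0, -27]]
A⁴ = [[1, 20], [0, 81]]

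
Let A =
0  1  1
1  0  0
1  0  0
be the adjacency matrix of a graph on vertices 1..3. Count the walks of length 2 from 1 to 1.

The number of length-2 walks from vertex 1 to vertex 1 is entry (1,1) of A^2, where A is the adjacency matrix.
A^2 = [[2, 0, 0], [0, 1, 1], [0, 1, 1]]

2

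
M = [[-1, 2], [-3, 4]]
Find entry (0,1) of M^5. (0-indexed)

tr M = 3 and det M = 2, so the characteristic polynomial is λ² − (3)λ + (2) with roots 2 and 1.
Eigenvectors give P = [[-2, 1], [-3, 1]] with P⁻¹ = [[1, -1], [3, -2]], and M = P·diag(2, 1)·P⁻¹.
Then M^5 = P·diag(32, 1)·P⁻¹ = [[-64, 1], [-96, 1]] · [[1, -1], [3, -2]] = [[-61, 62], [-93, 94]].

62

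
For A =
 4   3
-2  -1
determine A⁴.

tr A = 3 and det A = 2, so the characteristic polynomial is λ² − (3)λ + (2) with roots 2 and 1.
Eigenvectors give P = [[-3, 1], [2, -1]] with P⁻¹ = [[-1, -1], [-2, -3]], and A = P·diag(2, 1)·P⁻¹.
Then A⁴ = P·diag(16, 1)·P⁻¹ = [[-48, 1], [32, -1]] · [[-1, -1], [-2, -3]] = [[46, 45], [-30, -29]].

[[46, 45], [-30, -29]]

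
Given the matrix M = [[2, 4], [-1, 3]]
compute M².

[[0, 20], [-5, 5]]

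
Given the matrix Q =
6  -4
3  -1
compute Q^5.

[[876, -844], [633, -601]]

tr Q = 5 and det Q = 6, so the characteristic polynomial is λ² − (5)λ + (6) with roots 3 and 2.
Eigenvectors give P = [[4, -1], [3, -1]] with P⁻¹ = [[1, -1], [3, -4]], and Q = P·diag(3, 2)·P⁻¹.
Then Q^5 = P·diag(243, 32)·P⁻¹ = [[972, -32], [729, -32]] · [[1, -1], [3, -4]] = [[876, -844], [633, -601]].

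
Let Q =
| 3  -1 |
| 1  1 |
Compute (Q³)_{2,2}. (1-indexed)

Q² = [[8, -4], [4, 0]]
Q³ = [[20, -12], [12, -4]]

-4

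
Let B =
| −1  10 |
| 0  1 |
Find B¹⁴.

[[1, 0], [0, 1]]

B² = I (check: tr B = 0 and det B = −1), so B¹⁴ = I since 14 is even.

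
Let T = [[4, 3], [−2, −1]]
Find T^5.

tr T = 3 and det T = 2, so the characteristic polynomial is λ² − (3)λ + (2) with roots 1 and 2.
Eigenvectors give P = [[−1, 3], [1, −2]] with P⁻¹ = [[2, 3], [1, 1]], and T = P·diag(1, 2)·P⁻¹.
Then T^5 = P·diag(1, 32)·P⁻¹ = [[−1, 96], [1, −64]] · [[2, 3], [1, 1]] = [[94, 93], [−62, −61]].

[[94, 93], [−62, −61]]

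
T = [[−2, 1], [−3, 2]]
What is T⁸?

T² = I (check: tr T = 0 and det T = −1), so T⁸ = I since 8 is even.

[[1, 0], [0, 1]]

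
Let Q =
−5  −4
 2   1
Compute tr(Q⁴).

tr Q = −4 and det Q = 3, so the characteristic polynomial is λ² − (−4)λ + (3) with roots −1 and −3.
Eigenvectors give P = [[−1, −2], [1, 1]] with P⁻¹ = [[1, 2], [−1, −1]], and Q = P·diag(−1, −3)·P⁻¹.
Then Q⁴ = P·diag(1, 81)·P⁻¹ = [[−1, −162], [1, 81]] · [[1, 2], [−1, −1]] = [[161, 160], [−80, −79]].

82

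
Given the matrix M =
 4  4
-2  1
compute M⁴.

M² = [[8, 20], [-10, -7]]
M³ = [[-8, 52], [-26, -47]]
M⁴ = [[-136, 20], [-10, -151]]

[[-136, 20], [-10, -151]]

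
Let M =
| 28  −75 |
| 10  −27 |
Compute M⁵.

tr M = 1 and det M = −6, so the characteristic polynomial is λ² − (1)λ + (−6) with roots −2 and 3.
Eigenvectors give P = [[5, −3], [2, −1]] with P⁻¹ = [[−1, 3], [−2, 5]], and M = P·diag(−2, 3)·P⁻¹.
Then M⁵ = P·diag(−32, 243)·P⁻¹ = [[−160, −729], [−64, −243]] · [[−1, 3], [−2, 5]] = [[1618, −4125], [550, −1407]].

[[1618, −4125], [550, −1407]]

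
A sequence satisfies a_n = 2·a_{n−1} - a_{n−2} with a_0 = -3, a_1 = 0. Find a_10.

With companion matrix C = [[2, -1], [1, 0]], [a_n, a_{n−1}]ᵀ = C·[a_{n−1}, a_{n−2}]ᵀ, so [a_10, a_9]ᵀ = C⁹·[a_1, a_0]ᵀ.
C⁹ = [[10, -9], [9, -8]], giving [a_10, a_9]ᵀ = [[27], [24]].

27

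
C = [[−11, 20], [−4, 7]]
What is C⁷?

tr C = −4 and det C = 3, so the characteristic polynomial is λ² − (−4)λ + (3) with roots −3 and −1.
Eigenvectors give P = [[5, 2], [2, 1]] with P⁻¹ = [[1, −2], [−2, 5]], and C = P·diag(−3, −1)·P⁻¹.
Then C⁷ = P·diag(−2187, −1)·P⁻¹ = [[−10935, −2], [−4374, −1]] · [[1, −2], [−2, 5]] = [[−10931, 21860], [−4372, 8743]].

[[−10931, 21860], [−4372, 8743]]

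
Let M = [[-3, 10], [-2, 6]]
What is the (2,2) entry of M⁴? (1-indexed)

76

tr M = 3 and det M = 2, so the characteristic polynomial is λ² − (3)λ + (2) with roots 1 and 2.
Eigenvectors give P = [[5, 2], [2, 1]] with P⁻¹ = [[1, -2], [-2, 5]], and M = P·diag(1, 2)·P⁻¹.
Then M⁴ = P·diag(1, 16)·P⁻¹ = [[5, 32], [2, 16]] · [[1, -2], [-2, 5]] = [[-59, 150], [-30, 76]].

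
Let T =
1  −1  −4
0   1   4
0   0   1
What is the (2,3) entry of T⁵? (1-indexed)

T = I + N where N = [[0, −1, −4], [0, 0, 4], [0, 0, 0]] is strictly upper-triangular, so N³ = 0.
(I + N)⁵ = I + 5·N + 10·N² = [[1, −5, −60], [0, 1, 20], [0, 0, 1]].

20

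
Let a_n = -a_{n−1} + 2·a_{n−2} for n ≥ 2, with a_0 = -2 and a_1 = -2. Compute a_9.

-2

With companion matrix A = [[-1, 2], [1, 0]], [a_n, a_{n−1}]ᵀ = A·[a_{n−1}, a_{n−2}]ᵀ, so [a_9, a_8]ᵀ = A^8·[a_1, a_0]ᵀ.
A^8 = [[171, -170], [-85, 86]], giving [a_9, a_8]ᵀ = [[-2], [-2]].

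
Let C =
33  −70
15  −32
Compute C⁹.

tr C = 1 and det C = −6, so the characteristic polynomial is λ² − (1)λ + (−6) with roots −2 and 3.
Eigenvectors give P = [[2, 7], [1, 3]] with P⁻¹ = [[−3, 7], [1, −2]], and C = P·diag(−2, 3)·P⁻¹.
Then C⁹ = P·diag(−512, 19683)·P⁻¹ = [[−1024, 137781], [−512, 59049]] · [[−3, 7], [1, −2]] = [[140853, −282730], [60585, −121682]].

[[140853, −282730], [60585, −121682]]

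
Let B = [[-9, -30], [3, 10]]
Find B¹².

B² = B (a projection; rank 1, trace 1), so B¹² = B.

[[-9, -30], [3, 10]]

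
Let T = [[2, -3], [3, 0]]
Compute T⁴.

[[-11, 84], [-84, 45]]

T² = [[-5, -6], [6, -9]]
T³ = [[-28, 15], [-15, -18]]
T⁴ = [[-11, 84], [-84, 45]]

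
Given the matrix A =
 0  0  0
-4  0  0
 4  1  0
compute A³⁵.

A is strictly triangular, hence nilpotent: A³ = 0, so A³⁵ = 0.

[[0, 0, 0], [0, 0, 0], [0, 0, 0]]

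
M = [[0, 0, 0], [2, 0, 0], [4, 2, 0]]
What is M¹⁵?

M is strictly triangular, hence nilpotent: M³ = 0, so M¹⁵ = 0.

[[0, 0, 0], [0, 0, 0], [0, 0, 0]]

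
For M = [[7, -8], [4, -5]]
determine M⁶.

tr M = 2 and det M = -3, so the characteristic polynomial is λ² − (2)λ + (-3) with roots -1 and 3.
Eigenvectors give P = [[-1, -2], [-1, -1]] with P⁻¹ = [[1, -2], [-1, 1]], and M = P·diag(-1, 3)·P⁻¹.
Then M⁶ = P·diag(1, 729)·P⁻¹ = [[-1, -1458], [-1, -729]] · [[1, -2], [-1, 1]] = [[1457, -1456], [728, -727]].

[[1457, -1456], [728, -727]]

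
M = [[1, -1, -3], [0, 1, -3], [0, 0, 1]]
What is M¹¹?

[[1, -11, 132], [0, 1, -33], [0, 0, 1]]

M = I + N where N = [[0, -1, -3], [0, 0, -3], [0, 0, 0]] is strictly upper-triangular, so N³ = 0.
(I + N)¹¹ = I + 11·N + 55·N² = [[1, -11, 132], [0, 1, -33], [0, 0, 1]].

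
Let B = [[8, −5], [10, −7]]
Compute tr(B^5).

211

tr B = 1 and det B = −6, so the characteristic polynomial is λ² − (1)λ + (−6) with roots −2 and 3.
Eigenvectors give P = [[−1, 1], [−2, 1]] with P⁻¹ = [[1, −1], [2, −1]], and B = P·diag(−2, 3)·P⁻¹.
Then B^5 = P·diag(−32, 243)·P⁻¹ = [[32, 243], [64, 243]] · [[1, −1], [2, −1]] = [[518, −275], [550, −307]].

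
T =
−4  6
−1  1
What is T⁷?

[[−382, 762], [−127, 253]]

tr T = −3 and det T = 2, so the characteristic polynomial is λ² − (−3)λ + (2) with roots −2 and −1.
Eigenvectors give P = [[3, 2], [1, 1]] with P⁻¹ = [[1, −2], [−1, 3]], and T = P·diag(−2, −1)·P⁻¹.
Then T⁷ = P·diag(−128, −1)·P⁻¹ = [[−384, −2], [−128, −1]] · [[1, −2], [−1, 3]] = [[−382, 762], [−127, 253]].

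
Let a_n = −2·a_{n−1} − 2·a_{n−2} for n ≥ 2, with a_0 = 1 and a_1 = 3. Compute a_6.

With companion matrix B = [[−2, −2], [1, 0]], [a_n, a_{n−1}]ᵀ = B·[a_{n−1}, a_{n−2}]ᵀ, so [a_6, a_5]ᵀ = B⁵·[a_1, a_0]ᵀ.
B⁵ = [[8, 8], [−4, 0]], giving [a_6, a_5]ᵀ = [[32], [−12]].

32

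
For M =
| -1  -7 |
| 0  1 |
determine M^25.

[[-1, -7], [0, 1]]

M² = I (check: tr M = 0 and det M = -1), so M^25 = M since 25 is odd.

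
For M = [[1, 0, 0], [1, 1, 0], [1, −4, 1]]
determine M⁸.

[[1, 0, 0], [8, 1, 0], [−104, −32, 1]]

M = I + N where N = [[0, 0, 0], [1, 0, 0], [1, −4, 0]] is strictly lower-triangular, so N³ = 0.
(I + N)⁸ = I + 8·N + 28·N² = [[1, 0, 0], [8, 1, 0], [−104, −32, 1]].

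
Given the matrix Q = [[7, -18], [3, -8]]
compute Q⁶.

tr Q = -1 and det Q = -2, so the characteristic polynomial is λ² − (-1)λ + (-2) with roots 1 and -2.
Eigenvectors give P = [[3, 2], [1, 1]] with P⁻¹ = [[1, -2], [-1, 3]], and Q = P·diag(1, -2)·P⁻¹.
Then Q⁶ = P·diag(1, 64)·P⁻¹ = [[3, 128], [1, 64]] · [[1, -2], [-1, 3]] = [[-125, 378], [-63, 190]].

[[-125, 378], [-63, 190]]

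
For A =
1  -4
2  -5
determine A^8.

[[-6559, 13120], [-6560, 13121]]

tr A = -4 and det A = 3, so the characteristic polynomial is λ² − (-4)λ + (3) with roots -1 and -3.
Eigenvectors give P = [[2, -1], [1, -1]] with P⁻¹ = [[1, -1], [1, -2]], and A = P·diag(-1, -3)·P⁻¹.
Then A^8 = P·diag(1, 6561)·P⁻¹ = [[2, -6561], [1, -6561]] · [[1, -1], [1, -2]] = [[-6559, 13120], [-6560, 13121]].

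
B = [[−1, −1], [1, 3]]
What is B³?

[[−2, −6], [6, 22]]

B² = [[0, −2], [2, 8]]
B³ = [[−2, −6], [6, 22]]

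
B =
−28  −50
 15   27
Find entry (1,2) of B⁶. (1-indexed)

6650

tr B = −1 and det B = −6, so the characteristic polynomial is λ² − (−1)λ + (−6) with roots −3 and 2.
Eigenvectors give P = [[−2, −5], [1, 3]] with P⁻¹ = [[−3, −5], [1, 2]], and B = P·diag(−3, 2)·P⁻¹.
Then B⁶ = P·diag(729, 64)·P⁻¹ = [[−1458, −320], [729, 192]] · [[−3, −5], [1, 2]] = [[4054, 6650], [−1995, −3261]].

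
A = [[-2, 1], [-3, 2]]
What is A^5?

[[-2, 1], [-3, 2]]

A² = I (check: tr A = 0 and det A = -1), so A^5 = A since 5 is odd.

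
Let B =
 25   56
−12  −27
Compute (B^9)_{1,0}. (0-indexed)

−59052

tr B = −2 and det B = −3, so the characteristic polynomial is λ² − (−2)λ + (−3) with roots 1 and −3.
Eigenvectors give P = [[7, −2], [−3, 1]] with P⁻¹ = [[1, 2], [3, 7]], and B = P·diag(1, −3)·P⁻¹.
Then B^9 = P·diag(1, −19683)·P⁻¹ = [[7, 39366], [−3, −19683]] · [[1, 2], [3, 7]] = [[118105, 275576], [−59052, −137787]].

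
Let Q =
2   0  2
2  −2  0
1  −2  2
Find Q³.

Q² = [[6, −4, 8], [0, 4, 4], [0, 0, 6]]
Q³ = [[12, −8, 28], [12, −16, 8], [6, −12, 12]]

[[12, −8, 28], [12, −16, 8], [6, −12, 12]]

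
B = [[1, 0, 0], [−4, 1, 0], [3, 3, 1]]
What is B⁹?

B = I + N where N = [[0, 0, 0], [−4, 0, 0], [3, 3, 0]] is strictly lower-triangular, so N³ = 0.
(I + N)⁹ = I + 9·N + 36·N² = [[1, 0, 0], [−36, 1, 0], [−405, 27, 1]].

[[1, 0, 0], [−36, 1, 0], [−405, 27, 1]]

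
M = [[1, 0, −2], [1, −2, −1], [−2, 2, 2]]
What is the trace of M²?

13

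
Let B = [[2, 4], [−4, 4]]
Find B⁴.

[[−432, −288], [288, −576]]

B² = [[−12, 24], [−24, 0]]
B³ = [[−120, 48], [−48, −96]]
B⁴ = [[−432, −288], [288, −576]]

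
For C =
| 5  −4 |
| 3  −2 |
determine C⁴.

[[61, −60], [45, −44]]

tr C = 3 and det C = 2, so the characteristic polynomial is λ² − (3)λ + (2) with roots 1 and 2.
Eigenvectors give P = [[1, −4], [1, −3]] with P⁻¹ = [[−3, 4], [−1, 1]], and C = P·diag(1, 2)·P⁻¹.
Then C⁴ = P·diag(1, 16)·P⁻¹ = [[1, −64], [1, −48]] · [[−3, 4], [−1, 1]] = [[61, −60], [45, −44]].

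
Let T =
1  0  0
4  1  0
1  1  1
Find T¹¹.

[[1, 0, 0], [44, 1, 0], [231, 11, 1]]

T = I + N where N = [[0, 0, 0], [4, 0, 0], [1, 1, 0]] is strictly lower-triangular, so N³ = 0.
(I + N)¹¹ = I + 11·N + 55·N² = [[1, 0, 0], [44, 1, 0], [231, 11, 1]].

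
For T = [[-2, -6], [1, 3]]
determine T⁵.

[[-2, -6], [1, 3]]

T² = T (a projection; rank 1, trace 1), so T⁵ = T.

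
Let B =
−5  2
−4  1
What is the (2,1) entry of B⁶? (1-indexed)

1456

tr B = −4 and det B = 3, so the characteristic polynomial is λ² − (−4)λ + (3) with roots −3 and −1.
Eigenvectors give P = [[−1, −1], [−1, −2]] with P⁻¹ = [[−2, 1], [1, −1]], and B = P·diag(−3, −1)·P⁻¹.
Then B⁶ = P·diag(729, 1)·P⁻¹ = [[−729, −1], [−729, −2]] · [[−2, 1], [1, −1]] = [[1457, −728], [1456, −727]].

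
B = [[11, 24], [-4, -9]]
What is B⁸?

tr B = 2 and det B = -3, so the characteristic polynomial is λ² − (2)λ + (-3) with roots -1 and 3.
Eigenvectors give P = [[-2, -3], [1, 1]] with P⁻¹ = [[1, 3], [-1, -2]], and B = P·diag(-1, 3)·P⁻¹.
Then B⁸ = P·diag(1, 6561)·P⁻¹ = [[-2, -19683], [1, 6561]] · [[1, 3], [-1, -2]] = [[19681, 39360], [-6560, -13119]].

[[19681, 39360], [-6560, -13119]]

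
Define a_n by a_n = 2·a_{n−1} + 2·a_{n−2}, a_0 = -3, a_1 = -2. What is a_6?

-504

With companion matrix Q = [[2, 2], [1, 0]], [a_n, a_{n−1}]ᵀ = Q·[a_{n−1}, a_{n−2}]ᵀ, so [a_6, a_5]ᵀ = Q⁵·[a_1, a_0]ᵀ.
Q⁵ = [[120, 88], [44, 32]], giving [a_6, a_5]ᵀ = [[-504], [-184]].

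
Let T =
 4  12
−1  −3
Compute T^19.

T² = T (a projection; rank 1, trace 1), so T^19 = T.

[[4, 12], [−1, −3]]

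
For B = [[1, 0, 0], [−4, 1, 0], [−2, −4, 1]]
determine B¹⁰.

B = I + N where N = [[0, 0, 0], [−4, 0, 0], [−2, −4, 0]] is strictly lower-triangular, so N³ = 0.
(I + N)¹⁰ = I + 10·N + 45·N² = [[1, 0, 0], [−40, 1, 0], [700, −40, 1]].

[[1, 0, 0], [−40, 1, 0], [700, −40, 1]]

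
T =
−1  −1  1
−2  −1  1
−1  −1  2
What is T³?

T² = [[2, 1, 0], [3, 2, −1], [1, 0, 2]]
T³ = [[−4, −3, 3], [−6, −4, 3], [−3, −3, 5]]

[[−4, −3, 3], [−6, −4, 3], [−3, −3, 5]]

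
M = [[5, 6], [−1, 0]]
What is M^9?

[[58025, 115026], [−19171, −37830]]

tr M = 5 and det M = 6, so the characteristic polynomial is λ² − (5)λ + (6) with roots 3 and 2.
Eigenvectors give P = [[3, 2], [−1, −1]] with P⁻¹ = [[1, 2], [−1, −3]], and M = P·diag(3, 2)·P⁻¹.
Then M^9 = P·diag(19683, 512)·P⁻¹ = [[59049, 1024], [−19683, −512]] · [[1, 2], [−1, −3]] = [[58025, 115026], [−19171, −37830]].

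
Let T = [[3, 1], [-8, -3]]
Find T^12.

[[1, 0], [0, 1]]

T² = I (check: tr T = 0 and det T = -1), so T^12 = I since 12 is even.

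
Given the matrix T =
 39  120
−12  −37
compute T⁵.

tr T = 2 and det T = −3, so the characteristic polynomial is λ² − (2)λ + (−3) with roots −1 and 3.
Eigenvectors give P = [[−3, 10], [1, −3]] with P⁻¹ = [[3, 10], [1, 3]], and T = P·diag(−1, 3)·P⁻¹.
Then T⁵ = P·diag(−1, 243)·P⁻¹ = [[3, 2430], [−1, −729]] · [[3, 10], [1, 3]] = [[2439, 7320], [−732, −2197]].

[[2439, 7320], [−732, −2197]]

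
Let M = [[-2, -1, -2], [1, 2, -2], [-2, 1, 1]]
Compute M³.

M² = [[7, -2, 4], [4, 1, -8], [3, 5, 3]]
M³ = [[-24, -7, -6], [9, -10, -18], [-7, 10, -13]]

[[-24, -7, -6], [9, -10, -18], [-7, 10, -13]]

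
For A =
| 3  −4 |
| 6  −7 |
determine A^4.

tr A = −4 and det A = 3, so the characteristic polynomial is λ² − (−4)λ + (3) with roots −1 and −3.
Eigenvectors give P = [[−1, 2], [−1, 3]] with P⁻¹ = [[−3, 2], [−1, 1]], and A = P·diag(−1, −3)·P⁻¹.
Then A^4 = P·diag(1, 81)·P⁻¹ = [[−1, 162], [−1, 243]] · [[−3, 2], [−1, 1]] = [[−159, 160], [−240, 241]].

[[−159, 160], [−240, 241]]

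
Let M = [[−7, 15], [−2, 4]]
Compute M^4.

[[91, −225], [30, −74]]

tr M = −3 and det M = 2, so the characteristic polynomial is λ² − (−3)λ + (2) with roots −1 and −2.
Eigenvectors give P = [[5, 3], [2, 1]] with P⁻¹ = [[−1, 3], [2, −5]], and M = P·diag(−1, −2)·P⁻¹.
Then M^4 = P·diag(1, 16)·P⁻¹ = [[5, 48], [2, 16]] · [[−1, 3], [2, −5]] = [[91, −225], [30, −74]].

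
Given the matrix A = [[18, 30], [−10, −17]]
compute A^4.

tr A = 1 and det A = −6, so the characteristic polynomial is λ² − (1)λ + (−6) with roots −2 and 3.
Eigenvectors give P = [[3, 2], [−2, −1]] with P⁻¹ = [[−1, −2], [2, 3]], and A = P·diag(−2, 3)·P⁻¹.
Then A^4 = P·diag(16, 81)·P⁻¹ = [[48, 162], [−32, −81]] · [[−1, −2], [2, 3]] = [[276, 390], [−130, −179]].

[[276, 390], [−130, −179]]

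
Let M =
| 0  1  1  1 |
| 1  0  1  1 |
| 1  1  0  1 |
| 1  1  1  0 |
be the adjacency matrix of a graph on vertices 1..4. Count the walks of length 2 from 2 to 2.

3

The number of length-2 walks from vertex 2 to vertex 2 is entry (2,2) of M², where M is the adjacency matrix.
M² = [[3, 2, 2, 2], [2, 3, 2, 2], [2, 2, 3, 2], [2, 2, 2, 3]]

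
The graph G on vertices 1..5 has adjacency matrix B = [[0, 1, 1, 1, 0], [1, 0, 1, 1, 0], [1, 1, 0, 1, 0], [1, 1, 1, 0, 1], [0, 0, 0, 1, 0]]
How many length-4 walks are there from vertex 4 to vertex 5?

The number of length-4 walks from vertex 4 to vertex 5 is entry (4,5) of B^4, where B is the adjacency matrix.
B^2 = [[3, 2, 2, 2, 1], [2, 3, 2, 2, 1], [2, 2, 3, 2, 1], [2, 2, 2, 4, 0], [1, 1, 1, 0, 1]]
B^3 = [[6, 7, 7, 8, 2], [7, 6, 7, 8, 2], [7, 7, 6, 8, 2], [8, 8, 8, 6, 4], [2, 2, 2, 4, 0]]
B^4 = [[22, 21, 21, 22, 8], [21, 22, 21, 22, 8], [21, 21, 22, 22, 8], [22, 22, 22, 28, 6], [8, 8, 8, 6, 4]]

6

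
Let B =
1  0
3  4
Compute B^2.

[[1, 0], [15, 16]]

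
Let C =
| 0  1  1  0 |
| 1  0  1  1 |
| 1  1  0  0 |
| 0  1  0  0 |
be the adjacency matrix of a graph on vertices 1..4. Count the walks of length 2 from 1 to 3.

The number of length-2 walks from vertex 1 to vertex 3 is entry (1,3) of C^2, where C is the adjacency matrix.
C^2 = [[2, 1, 1, 1], [1, 3, 1, 0], [1, 1, 2, 1], [1, 0, 1, 1]]

1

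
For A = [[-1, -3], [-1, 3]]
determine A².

[[4, -6], [-2, 12]]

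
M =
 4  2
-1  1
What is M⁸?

tr M = 5 and det M = 6, so the characteristic polynomial is λ² − (5)λ + (6) with roots 2 and 3.
Eigenvectors give P = [[-1, -2], [1, 1]] with P⁻¹ = [[1, 2], [-1, -1]], and M = P·diag(2, 3)·P⁻¹.
Then M⁸ = P·diag(256, 6561)·P⁻¹ = [[-256, -13122], [256, 6561]] · [[1, 2], [-1, -1]] = [[12866, 12610], [-6305, -6049]].

[[12866, 12610], [-6305, -6049]]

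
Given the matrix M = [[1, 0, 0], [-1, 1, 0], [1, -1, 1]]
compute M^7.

[[1, 0, 0], [-7, 1, 0], [28, -7, 1]]

M = I + N where N = [[0, 0, 0], [-1, 0, 0], [1, -1, 0]] is strictly lower-triangular, so N^3 = 0.
(I + N)^7 = I + 7·N + 21·N^2 = [[1, 0, 0], [-7, 1, 0], [28, -7, 1]].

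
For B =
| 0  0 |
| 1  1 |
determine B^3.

B² = B (a projection; rank 1, trace 1), so B^3 = B.

[[0, 0], [1, 1]]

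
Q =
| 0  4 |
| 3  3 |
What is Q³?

[[36, 84], [63, 99]]

Q² = [[12, 12], [9, 21]]
Q³ = [[36, 84], [63, 99]]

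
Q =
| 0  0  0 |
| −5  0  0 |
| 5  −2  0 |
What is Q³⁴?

Q is strictly triangular, hence nilpotent: Q³ = 0, so Q³⁴ = 0.

[[0, 0, 0], [0, 0, 0], [0, 0, 0]]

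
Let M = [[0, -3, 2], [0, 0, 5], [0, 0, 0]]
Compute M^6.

M is strictly triangular, hence nilpotent: M^3 = 0, so M^6 = 0.

[[0, 0, 0], [0, 0, 0], [0, 0, 0]]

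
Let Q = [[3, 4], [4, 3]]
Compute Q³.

[[171, 172], [172, 171]]

Q² = [[25, 24], [24, 25]]
Q³ = [[171, 172], [172, 171]]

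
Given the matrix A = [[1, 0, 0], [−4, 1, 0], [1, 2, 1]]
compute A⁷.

A = I + N where N = [[0, 0, 0], [−4, 0, 0], [1, 2, 0]] is strictly lower-triangular, so N³ = 0.
(I + N)⁷ = I + 7·N + 21·N² = [[1, 0, 0], [−28, 1, 0], [−161, 14, 1]].

[[1, 0, 0], [−28, 1, 0], [−161, 14, 1]]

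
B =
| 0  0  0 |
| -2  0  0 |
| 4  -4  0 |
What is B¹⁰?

B is strictly triangular, hence nilpotent: B³ = 0, so B¹⁰ = 0.

[[0, 0, 0], [0, 0, 0], [0, 0, 0]]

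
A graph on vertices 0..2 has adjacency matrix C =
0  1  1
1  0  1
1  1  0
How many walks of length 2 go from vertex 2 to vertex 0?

The number of length-2 walks from vertex 2 to vertex 0 is entry (2,0) of C², where C is the adjacency matrix.
C² = [[2, 1, 1], [1, 2, 1], [1, 1, 2]]

1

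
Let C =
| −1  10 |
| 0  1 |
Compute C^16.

C² = I (check: tr C = 0 and det C = −1), so C^16 = I since 16 is even.

[[1, 0], [0, 1]]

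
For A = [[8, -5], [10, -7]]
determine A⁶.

[[1394, -665], [1330, -601]]

tr A = 1 and det A = -6, so the characteristic polynomial is λ² − (1)λ + (-6) with roots -2 and 3.
Eigenvectors give P = [[-1, 1], [-2, 1]] with P⁻¹ = [[1, -1], [2, -1]], and A = P·diag(-2, 3)·P⁻¹.
Then A⁶ = P·diag(64, 729)·P⁻¹ = [[-64, 729], [-128, 729]] · [[1, -1], [2, -1]] = [[1394, -665], [1330, -601]].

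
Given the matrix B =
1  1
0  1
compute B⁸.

B = I + N where N = [[0, 1], [0, 0]] is strictly upper-triangular, so N² = 0.
(I + N)⁸ = I + 8·N = [[1, 8], [0, 1]].

[[1, 8], [0, 1]]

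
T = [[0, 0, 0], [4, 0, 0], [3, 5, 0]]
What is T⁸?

T is strictly triangular, hence nilpotent: T³ = 0, so T⁸ = 0.

[[0, 0, 0], [0, 0, 0], [0, 0, 0]]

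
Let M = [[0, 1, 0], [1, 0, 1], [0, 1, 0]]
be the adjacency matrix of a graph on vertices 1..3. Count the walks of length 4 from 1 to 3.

The number of length-4 walks from vertex 1 to vertex 3 is entry (1,3) of M⁴, where M is the adjacency matrix.
M² = [[1, 0, 1], [0, 2, 0], [1, 0, 1]]
M³ = [[0, 2, 0], [2, 0, 2], [0, 2, 0]]
M⁴ = [[2, 0, 2], [0, 4, 0], [2, 0, 2]]

2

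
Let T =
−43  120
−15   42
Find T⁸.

tr T = −1 and det T = −6, so the characteristic polynomial is λ² − (−1)λ + (−6) with roots 2 and −3.
Eigenvectors give P = [[−8, 3], [−3, 1]] with P⁻¹ = [[1, −3], [3, −8]], and T = P·diag(2, −3)·P⁻¹.
Then T⁸ = P·diag(256, 6561)·P⁻¹ = [[−2048, 19683], [−768, 6561]] · [[1, −3], [3, −8]] = [[57001, −151320], [18915, −50184]].

[[57001, −151320], [18915, −50184]]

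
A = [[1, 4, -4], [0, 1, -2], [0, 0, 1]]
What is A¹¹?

[[1, 44, -484], [0, 1, -22], [0, 0, 1]]

A = I + N where N = [[0, 4, -4], [0, 0, -2], [0, 0, 0]] is strictly upper-triangular, so N³ = 0.
(I + N)¹¹ = I + 11·N + 55·N² = [[1, 44, -484], [0, 1, -22], [0, 0, 1]].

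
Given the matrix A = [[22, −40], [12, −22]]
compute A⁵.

[[352, −640], [192, −352]]

tr A = 0 and det A = −4, so the characteristic polynomial is λ² − (0)λ + (−4) with roots 2 and −2.
Eigenvectors give P = [[2, −5], [1, −3]] with P⁻¹ = [[3, −5], [1, −2]], and A = P·diag(2, −2)·P⁻¹.
Then A⁵ = P·diag(32, −32)·P⁻¹ = [[64, 160], [32, 96]] · [[3, −5], [1, −2]] = [[352, −640], [192, −352]].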